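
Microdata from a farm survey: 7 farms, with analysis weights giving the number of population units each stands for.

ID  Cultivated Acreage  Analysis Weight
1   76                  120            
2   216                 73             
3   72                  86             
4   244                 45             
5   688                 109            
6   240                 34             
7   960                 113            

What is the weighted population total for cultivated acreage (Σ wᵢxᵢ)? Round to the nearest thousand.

234000

Weighted total = 76×120 + 216×73 + 72×86 + 244×45 + 688×109 + 240×34 + 960×113
  = 9120 + 15768 + 6192 + 10980 + 74992 + 8160 + 108480 = 233692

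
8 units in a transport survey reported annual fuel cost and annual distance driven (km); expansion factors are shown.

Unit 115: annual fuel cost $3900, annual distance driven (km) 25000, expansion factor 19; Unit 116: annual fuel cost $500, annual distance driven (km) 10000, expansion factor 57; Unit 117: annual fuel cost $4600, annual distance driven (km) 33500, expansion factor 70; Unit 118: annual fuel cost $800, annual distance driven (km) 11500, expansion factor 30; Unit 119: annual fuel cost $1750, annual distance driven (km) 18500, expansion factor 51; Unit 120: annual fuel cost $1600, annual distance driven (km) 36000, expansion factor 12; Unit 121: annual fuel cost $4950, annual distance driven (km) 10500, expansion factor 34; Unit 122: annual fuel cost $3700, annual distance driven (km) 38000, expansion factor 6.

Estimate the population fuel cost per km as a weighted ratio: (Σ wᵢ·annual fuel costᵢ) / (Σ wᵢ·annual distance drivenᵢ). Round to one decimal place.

Σ wᵢ·y = 3900×19 + 500×57 + 4600×70 + 800×30 + 1750×51 + 1600×12 + 4950×34 + 3700×6
  = 74100 + 28500 + 322000 + 24000 + 89250 + 19200 + 168300 + 22200 = 747550
Σ wᵢ·x = 25000×19 + 10000×57 + 33500×70 + 11500×30 + 18500×51 + 36000×12 + 10500×34 + 38000×6
  = 475000 + 570000 + 2345000 + 345000 + 943500 + 432000 + 357000 + 228000 = 5695500
Ratio = 747550 / 5695500 = 0.13125274

0.1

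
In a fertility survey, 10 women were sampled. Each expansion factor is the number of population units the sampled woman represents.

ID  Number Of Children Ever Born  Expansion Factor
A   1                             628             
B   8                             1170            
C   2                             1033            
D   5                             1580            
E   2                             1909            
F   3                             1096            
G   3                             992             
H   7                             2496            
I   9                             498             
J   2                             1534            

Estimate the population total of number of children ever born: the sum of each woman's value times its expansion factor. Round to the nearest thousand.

55000

Weighted total = 1×628 + 8×1170 + 2×1033 + 5×1580 + 2×1909 + 3×1096 + 3×992 + 7×2496 + 9×498 + 2×1534
  = 628 + 9360 + 2066 + 7900 + 3818 + 3288 + 2976 + 17472 + 4482 + 3068 = 55058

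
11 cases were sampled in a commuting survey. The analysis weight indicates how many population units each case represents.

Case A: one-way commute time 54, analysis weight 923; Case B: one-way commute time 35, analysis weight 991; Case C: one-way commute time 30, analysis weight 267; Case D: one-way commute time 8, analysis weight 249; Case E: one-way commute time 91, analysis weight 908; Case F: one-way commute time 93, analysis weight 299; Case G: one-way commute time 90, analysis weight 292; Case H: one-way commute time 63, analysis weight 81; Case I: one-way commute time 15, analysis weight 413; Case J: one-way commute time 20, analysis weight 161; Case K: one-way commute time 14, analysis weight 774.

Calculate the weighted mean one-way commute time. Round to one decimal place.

Weighted sum = 54×923 + 35×991 + 30×267 + 8×249 + 91×908 + 93×299 + 90×292 + 63×81 + 15×413 + 20×161 + 14×774
  = 49842 + 34685 + 8010 + 1992 + 82628 + 27807 + 26280 + 5103 + 6195 + 3220 + 10836 = 256598
Sum of weights = 923 + 991 + 267 + 249 + 908 + 299 + 292 + 81 + 413 + 161 + 774 = 5358
Weighted mean = 256598 / 5358 = 47.890631

47.9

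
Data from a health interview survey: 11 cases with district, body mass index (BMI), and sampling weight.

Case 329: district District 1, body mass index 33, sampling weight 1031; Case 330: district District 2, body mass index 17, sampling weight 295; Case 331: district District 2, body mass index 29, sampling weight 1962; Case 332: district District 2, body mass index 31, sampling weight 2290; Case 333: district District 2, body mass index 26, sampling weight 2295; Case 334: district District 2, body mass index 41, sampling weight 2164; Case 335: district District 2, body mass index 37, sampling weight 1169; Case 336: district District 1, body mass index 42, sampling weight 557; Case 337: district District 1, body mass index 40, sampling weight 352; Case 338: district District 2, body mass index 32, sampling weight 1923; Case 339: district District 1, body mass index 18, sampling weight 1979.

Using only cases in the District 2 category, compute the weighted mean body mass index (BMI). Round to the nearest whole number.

District 2 rows: 330, 331, 332, 333, 334, 335, 338
Weighted sum = 17×295 + 29×1962 + 31×2290 + 26×2295 + 41×2164 + 37×1169 + 32×1923
  = 5015 + 56898 + 70990 + 59670 + 88724 + 43253 + 61536 = 386086
Sum of weights = 295 + 1962 + 2290 + 2295 + 2164 + 1169 + 1923 = 12098
Weighted mean = 386086 / 12098 = 31.913209

32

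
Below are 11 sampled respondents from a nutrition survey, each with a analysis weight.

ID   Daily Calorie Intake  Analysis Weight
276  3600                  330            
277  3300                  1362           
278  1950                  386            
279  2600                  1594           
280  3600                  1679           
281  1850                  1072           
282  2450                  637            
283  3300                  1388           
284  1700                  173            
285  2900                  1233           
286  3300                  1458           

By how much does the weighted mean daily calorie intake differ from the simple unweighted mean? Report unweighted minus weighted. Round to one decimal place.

Unweighted sum = 3600 + 3300 + 1950 + 2600 + 3600 + 1850 + 2450 + 3300 + 1700 + 2900 + 3300 = 30550
Unweighted mean = 30550 / 11 = 2777.2727
Weighted sum = 3600×330 + 3300×1362 + 1950×386 + 2600×1594 + 3600×1679 + 1850×1072 + 2450×637 + 3300×1388 + 1700×173 + 2900×1233 + 3300×1458
  = 1188000 + 4494600 + 752700 + 4144400 + 6044400 + 1983200 + 1560650 + 4580400 + 294100 + 3575700 + 4811400 = 33429550
Sum of weights = 330 + 1362 + 386 + 1594 + 1679 + 1072 + 637 + 1388 + 173 + 1233 + 1458 = 11312
Weighted mean = 33429550 / 11312 = 2955.229
Difference (unweighted minus weighted) = -177.95623

-178.0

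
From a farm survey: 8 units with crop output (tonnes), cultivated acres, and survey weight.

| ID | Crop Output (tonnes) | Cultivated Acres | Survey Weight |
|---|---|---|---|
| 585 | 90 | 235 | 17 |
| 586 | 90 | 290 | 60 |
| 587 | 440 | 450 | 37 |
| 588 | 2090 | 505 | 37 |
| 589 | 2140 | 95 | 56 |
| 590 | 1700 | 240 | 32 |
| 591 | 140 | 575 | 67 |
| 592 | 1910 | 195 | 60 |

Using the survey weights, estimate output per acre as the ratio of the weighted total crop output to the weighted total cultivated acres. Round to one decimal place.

Σ wᵢ·y = 398760
Σ wᵢ·x = 235×17 + 290×60 + 450×37 + 505×37 + 95×56 + 240×32 + 575×67 + 195×60
  = 3995 + 17400 + 16650 + 18685 + 5320 + 7680 + 38525 + 11700 = 119955
Ratio = 398760 / 119955 = 3.3242466

3.3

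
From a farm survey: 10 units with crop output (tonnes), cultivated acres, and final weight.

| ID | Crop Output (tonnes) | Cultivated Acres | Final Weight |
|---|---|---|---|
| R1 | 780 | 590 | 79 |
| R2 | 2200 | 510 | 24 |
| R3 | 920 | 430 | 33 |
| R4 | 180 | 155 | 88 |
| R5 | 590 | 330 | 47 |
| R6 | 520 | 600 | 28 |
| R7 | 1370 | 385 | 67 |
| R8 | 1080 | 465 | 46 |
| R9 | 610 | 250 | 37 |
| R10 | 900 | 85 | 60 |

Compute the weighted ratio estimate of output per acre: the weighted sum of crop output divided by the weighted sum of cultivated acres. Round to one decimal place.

Σ wᵢ·y = 780×79 + 2200×24 + 920×33 + 180×88 + 590×47 + 520×28 + 1370×67 + 1080×46 + 610×37 + 900×60
  = 420950
Σ wᵢ·x = 590×79 + 510×24 + 430×33 + 155×88 + 330×47 + 600×28 + 385×67 + 465×46 + 250×37 + 85×60
  = 180525
Ratio = 420950 / 180525 = 2.33181

2.3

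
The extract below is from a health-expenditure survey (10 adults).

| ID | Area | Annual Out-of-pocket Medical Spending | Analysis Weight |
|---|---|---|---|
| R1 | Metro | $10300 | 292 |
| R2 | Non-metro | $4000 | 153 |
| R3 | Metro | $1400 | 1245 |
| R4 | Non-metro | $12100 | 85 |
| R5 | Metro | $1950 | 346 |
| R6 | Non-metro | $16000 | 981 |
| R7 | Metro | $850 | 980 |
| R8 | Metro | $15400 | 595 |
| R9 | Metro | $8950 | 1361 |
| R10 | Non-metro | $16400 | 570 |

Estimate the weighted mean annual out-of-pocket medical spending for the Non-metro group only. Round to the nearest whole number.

14916

Non-metro rows: R2, R4, R6, R10
Weighted sum = 4000×153 + 12100×85 + 16000×981 + 16400×570
  = 26684500
Sum of weights = 153 + 85 + 981 + 570 = 1789
Weighted mean = 26684500 / 1789 = 14915.875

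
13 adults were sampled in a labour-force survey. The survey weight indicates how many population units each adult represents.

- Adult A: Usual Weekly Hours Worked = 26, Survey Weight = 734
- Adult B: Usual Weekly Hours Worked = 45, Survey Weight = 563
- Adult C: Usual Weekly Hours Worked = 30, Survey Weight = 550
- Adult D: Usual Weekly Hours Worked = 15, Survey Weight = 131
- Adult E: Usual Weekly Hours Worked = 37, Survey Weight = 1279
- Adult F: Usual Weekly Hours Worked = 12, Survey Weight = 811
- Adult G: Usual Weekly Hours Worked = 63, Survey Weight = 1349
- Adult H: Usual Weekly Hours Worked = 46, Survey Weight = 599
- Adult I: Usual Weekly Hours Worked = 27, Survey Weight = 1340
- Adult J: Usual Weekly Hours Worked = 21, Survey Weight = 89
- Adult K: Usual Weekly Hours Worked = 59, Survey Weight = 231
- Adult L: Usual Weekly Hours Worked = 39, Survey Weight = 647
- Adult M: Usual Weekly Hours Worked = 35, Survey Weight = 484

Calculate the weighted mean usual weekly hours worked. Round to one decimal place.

Weighted sum = 326331
Sum of weights = 8807
Weighted mean = 326331 / 8807 = 37.053594

37.1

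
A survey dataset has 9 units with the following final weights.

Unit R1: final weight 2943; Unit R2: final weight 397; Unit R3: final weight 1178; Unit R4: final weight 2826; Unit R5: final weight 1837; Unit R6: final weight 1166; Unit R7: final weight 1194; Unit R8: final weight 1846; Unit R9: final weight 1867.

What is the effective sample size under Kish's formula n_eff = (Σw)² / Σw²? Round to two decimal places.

Σ wᵢ = 2943 + 397 + 1178 + 2826 + 1837 + 1166 + 1194 + 1846 + 1867 = 15254
Σ wᵢ² = 8661249 + 157609 + 1387684 + 7986276 + 3374569 + 1359556 + 1425636 + 3407716 + 3485689 = 31245984
n_eff = 15254² / 31245984 = 232684516 / 31245984 = 7.4468615

7.45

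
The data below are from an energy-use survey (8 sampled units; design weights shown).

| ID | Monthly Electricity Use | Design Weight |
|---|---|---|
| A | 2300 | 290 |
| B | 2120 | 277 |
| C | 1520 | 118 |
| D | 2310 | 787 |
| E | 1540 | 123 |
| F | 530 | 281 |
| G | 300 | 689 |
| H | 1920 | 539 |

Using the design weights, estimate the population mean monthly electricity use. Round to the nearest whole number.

Weighted sum = 2300×290 + 2120×277 + 1520×118 + 2310×787 + 1540×123 + 530×281 + 300×689 + 1920×539
  = 667000 + 587240 + 179360 + 1817970 + 189420 + 148930 + 206700 + 1034880 = 4831500
Sum of weights = 3104
Weighted mean = 4831500 / 3104 = 1556.5399

1557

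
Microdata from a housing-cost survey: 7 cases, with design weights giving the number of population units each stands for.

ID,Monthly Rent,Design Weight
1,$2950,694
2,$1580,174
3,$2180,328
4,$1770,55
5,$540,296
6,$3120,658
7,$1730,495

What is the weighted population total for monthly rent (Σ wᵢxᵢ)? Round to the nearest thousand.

6204000

Weighted total = 2950×694 + 1580×174 + 2180×328 + 1770×55 + 540×296 + 3120×658 + 1730×495
  = 2047300 + 274920 + 715040 + 97350 + 159840 + 2052960 + 856350 = 6203760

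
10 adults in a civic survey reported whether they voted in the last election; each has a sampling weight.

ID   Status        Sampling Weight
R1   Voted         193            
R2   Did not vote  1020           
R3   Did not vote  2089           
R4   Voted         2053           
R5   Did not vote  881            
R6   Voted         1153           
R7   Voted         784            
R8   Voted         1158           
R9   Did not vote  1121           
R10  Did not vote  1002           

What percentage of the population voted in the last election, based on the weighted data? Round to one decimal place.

Sum of weights for 'Voted' = 193 + 2053 + 1153 + 784 + 1158 = 5341
Total weight = 11454
Weighted proportion = 5341 / 11454 = 0.46629998 → 46.629998%

46.6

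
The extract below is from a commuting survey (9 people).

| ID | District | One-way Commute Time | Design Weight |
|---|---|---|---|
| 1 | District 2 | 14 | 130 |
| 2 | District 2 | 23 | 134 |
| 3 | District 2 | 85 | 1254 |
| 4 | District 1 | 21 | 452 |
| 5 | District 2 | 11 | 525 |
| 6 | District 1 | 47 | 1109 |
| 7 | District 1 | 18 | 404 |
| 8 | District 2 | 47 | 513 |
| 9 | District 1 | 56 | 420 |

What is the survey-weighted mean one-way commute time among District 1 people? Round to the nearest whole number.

District 1 rows: 4, 6, 7, 9
Weighted sum = 21×452 + 47×1109 + 18×404 + 56×420
  = 9492 + 52123 + 7272 + 23520 = 92407
Sum of weights = 452 + 1109 + 404 + 420 = 2385
Weighted mean = 92407 / 2385 = 38.745073

39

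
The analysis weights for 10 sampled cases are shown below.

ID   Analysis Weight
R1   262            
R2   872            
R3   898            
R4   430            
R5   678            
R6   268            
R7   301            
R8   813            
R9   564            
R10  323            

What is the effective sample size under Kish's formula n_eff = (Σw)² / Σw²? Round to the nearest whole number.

Σ wᵢ = 262 + 872 + 898 + 430 + 678 + 268 + 301 + 813 + 564 + 323 = 5409
Σ wᵢ² = 68644 + 760384 + 806404 + 184900 + 459684 + 71824 + 90601 + 660969 + 318096 + 104329 = 3525835
n_eff = 5409² / 3525835 = 29257281 / 3525835 = 8.2979723

8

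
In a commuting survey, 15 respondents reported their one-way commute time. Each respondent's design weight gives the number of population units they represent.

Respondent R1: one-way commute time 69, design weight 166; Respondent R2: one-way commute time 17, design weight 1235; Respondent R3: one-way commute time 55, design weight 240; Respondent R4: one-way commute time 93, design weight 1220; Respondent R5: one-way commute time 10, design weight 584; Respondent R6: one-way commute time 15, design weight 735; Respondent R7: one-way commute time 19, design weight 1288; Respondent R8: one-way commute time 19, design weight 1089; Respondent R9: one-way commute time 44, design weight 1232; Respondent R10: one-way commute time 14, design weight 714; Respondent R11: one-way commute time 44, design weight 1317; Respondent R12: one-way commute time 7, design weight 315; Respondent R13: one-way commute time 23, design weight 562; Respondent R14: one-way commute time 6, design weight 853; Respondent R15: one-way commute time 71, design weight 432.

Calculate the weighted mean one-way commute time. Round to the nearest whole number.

Weighted sum = 394210
Sum of weights = 11982
Weighted mean = 394210 / 11982 = 32.900184

33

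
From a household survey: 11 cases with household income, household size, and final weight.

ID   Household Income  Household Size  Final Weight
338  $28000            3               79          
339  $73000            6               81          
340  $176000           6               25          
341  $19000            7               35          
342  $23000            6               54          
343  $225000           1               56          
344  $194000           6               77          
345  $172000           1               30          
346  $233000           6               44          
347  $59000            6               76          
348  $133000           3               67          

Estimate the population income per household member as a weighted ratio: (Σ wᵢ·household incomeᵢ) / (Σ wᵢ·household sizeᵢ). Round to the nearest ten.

24310

Σ wᵢ·y = 28000×79 + 73000×81 + 176000×25 + 19000×35 + 23000×54 + 225000×56 + 194000×77 + 172000×30 + 233000×44 + 59000×76 + 133000×67
  = 2212000 + 5913000 + 4400000 + 665000 + 1242000 + 12600000 + 14938000 + 5160000 + 10252000 + 4484000 + 8911000 = 70777000
Σ wᵢ·x = 3×79 + 6×81 + 6×25 + 7×35 + 6×54 + 1×56 + 6×77 + 1×30 + 6×44 + 6×76 + 3×67
  = 237 + 486 + 150 + 245 + 324 + 56 + 462 + 30 + 264 + 456 + 201 = 2911
Ratio = 70777000 / 2911 = 24313.638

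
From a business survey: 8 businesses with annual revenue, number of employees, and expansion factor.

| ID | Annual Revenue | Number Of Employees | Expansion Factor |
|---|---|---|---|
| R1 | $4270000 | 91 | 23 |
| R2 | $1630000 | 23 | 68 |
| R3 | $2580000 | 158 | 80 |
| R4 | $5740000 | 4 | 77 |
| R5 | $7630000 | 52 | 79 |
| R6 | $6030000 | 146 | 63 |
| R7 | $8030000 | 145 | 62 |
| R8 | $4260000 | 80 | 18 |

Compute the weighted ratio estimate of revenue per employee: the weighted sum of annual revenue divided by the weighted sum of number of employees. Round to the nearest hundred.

Σ wᵢ·y = 4270000×23 + 1630000×68 + 2580000×80 + 5740000×77 + 7630000×79 + 6030000×63 + 8030000×62 + 4260000×18
  = 2414630000
Σ wᵢ·x = 91×23 + 23×68 + 158×80 + 4×77 + 52×79 + 146×63 + 145×62 + 80×18
  = 2093 + 1564 + 12640 + 308 + 4108 + 9198 + 8990 + 1440 = 40341
Ratio = 2414630000 / 40341 = 59855.482

59900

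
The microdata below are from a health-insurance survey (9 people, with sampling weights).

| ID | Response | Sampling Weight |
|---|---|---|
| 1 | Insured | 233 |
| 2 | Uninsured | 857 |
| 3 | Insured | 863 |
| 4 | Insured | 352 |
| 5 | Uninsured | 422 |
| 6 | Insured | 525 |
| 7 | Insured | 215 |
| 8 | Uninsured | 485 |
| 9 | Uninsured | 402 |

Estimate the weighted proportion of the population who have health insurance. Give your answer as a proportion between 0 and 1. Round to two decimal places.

Sum of weights for 'Insured' = 233 + 863 + 352 + 525 + 215 = 2188
Total weight = 233 + 857 + 863 + 352 + 422 + 525 + 215 + 485 + 402 = 4354
Weighted proportion = 2188 / 4354 = 0.50252641

0.50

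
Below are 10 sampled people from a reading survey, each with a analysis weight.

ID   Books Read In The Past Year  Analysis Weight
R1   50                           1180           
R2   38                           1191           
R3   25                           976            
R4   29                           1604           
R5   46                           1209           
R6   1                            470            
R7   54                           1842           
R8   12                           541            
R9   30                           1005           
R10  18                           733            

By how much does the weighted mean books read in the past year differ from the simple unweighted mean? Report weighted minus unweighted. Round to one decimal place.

Unweighted sum = 50 + 38 + 25 + 29 + 46 + 1 + 54 + 12 + 30 + 18 = 303
Unweighted mean = 303 / 10 = 30.3
Weighted sum = 50×1180 + 38×1191 + 25×976 + 29×1604 + 46×1209 + 1×470 + 54×1842 + 12×541 + 30×1005 + 18×733
  = 380562
Sum of weights = 1180 + 1191 + 976 + 1604 + 1209 + 470 + 1842 + 541 + 1005 + 733 = 10751
Weighted mean = 380562 / 10751 = 35.397823
Difference (weighted minus unweighted) = 5.0978235

5.1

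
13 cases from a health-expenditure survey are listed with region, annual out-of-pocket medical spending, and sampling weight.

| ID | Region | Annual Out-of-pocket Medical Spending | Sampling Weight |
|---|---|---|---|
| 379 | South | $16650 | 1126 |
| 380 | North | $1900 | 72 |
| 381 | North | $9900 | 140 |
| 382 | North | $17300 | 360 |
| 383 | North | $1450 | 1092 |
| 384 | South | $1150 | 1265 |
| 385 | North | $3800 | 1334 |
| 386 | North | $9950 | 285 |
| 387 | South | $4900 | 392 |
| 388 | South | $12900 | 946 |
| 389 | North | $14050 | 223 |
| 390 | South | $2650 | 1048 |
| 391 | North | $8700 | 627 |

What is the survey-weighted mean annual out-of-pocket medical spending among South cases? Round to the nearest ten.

7770

South rows: 379, 384, 387, 388, 390
Weighted sum = 16650×1126 + 1150×1265 + 4900×392 + 12900×946 + 2650×1048
  = 37104050
Sum of weights = 4777
Weighted mean = 37104050 / 4777 = 7767.2284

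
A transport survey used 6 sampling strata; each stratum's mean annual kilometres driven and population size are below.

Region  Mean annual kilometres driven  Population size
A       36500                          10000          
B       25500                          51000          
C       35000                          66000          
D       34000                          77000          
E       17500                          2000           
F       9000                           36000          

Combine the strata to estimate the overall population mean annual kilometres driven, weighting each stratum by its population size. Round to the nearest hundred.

Σ Nₕ·x̄ₕ = 36500×10000 + 25500×51000 + 35000×66000 + 34000×77000 + 17500×2000 + 9000×36000
  = 365000000 + 1300500000 + 2310000000 + 2618000000 + 35000000 + 324000000 = 6952500000
Σ Nₕ = 10000 + 51000 + 66000 + 77000 + 2000 + 36000 = 242000
Overall mean = 6952500000 / 242000 = 28729.339

28700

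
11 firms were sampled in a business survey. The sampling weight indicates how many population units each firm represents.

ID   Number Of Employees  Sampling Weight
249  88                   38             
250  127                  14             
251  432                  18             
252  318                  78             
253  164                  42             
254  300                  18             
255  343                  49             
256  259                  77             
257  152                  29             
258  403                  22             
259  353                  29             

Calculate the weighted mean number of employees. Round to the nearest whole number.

Weighted sum = 88×38 + 127×14 + 432×18 + 318×78 + 164×42 + 300×18 + 343×49 + 259×77 + 152×29 + 403×22 + 353×29
  = 3344 + 1778 + 7776 + 24804 + 6888 + 5400 + 16807 + 19943 + 4408 + 8866 + 10237 = 110251
Sum of weights = 38 + 14 + 18 + 78 + 42 + 18 + 49 + 77 + 29 + 22 + 29 = 414
Weighted mean = 110251 / 414 = 266.30676

266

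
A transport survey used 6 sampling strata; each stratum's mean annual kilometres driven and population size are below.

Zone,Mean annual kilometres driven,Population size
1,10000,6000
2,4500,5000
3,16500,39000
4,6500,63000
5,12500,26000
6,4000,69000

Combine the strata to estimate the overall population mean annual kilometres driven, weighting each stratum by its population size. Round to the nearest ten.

Σ Nₕ·x̄ₕ = 1736500000
Σ Nₕ = 6000 + 5000 + 39000 + 63000 + 26000 + 69000 = 208000
Overall mean = 1736500000 / 208000 = 8348.5577

8350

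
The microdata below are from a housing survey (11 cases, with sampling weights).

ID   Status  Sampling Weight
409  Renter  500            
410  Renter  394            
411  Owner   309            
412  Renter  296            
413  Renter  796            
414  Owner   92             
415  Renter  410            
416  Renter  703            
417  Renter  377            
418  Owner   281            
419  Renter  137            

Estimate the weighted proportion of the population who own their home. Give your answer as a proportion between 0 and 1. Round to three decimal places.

0.159

Sum of weights for 'Owner' = 309 + 92 + 281 = 682
Total weight = 4295
Weighted proportion = 682 / 4295 = 0.15878929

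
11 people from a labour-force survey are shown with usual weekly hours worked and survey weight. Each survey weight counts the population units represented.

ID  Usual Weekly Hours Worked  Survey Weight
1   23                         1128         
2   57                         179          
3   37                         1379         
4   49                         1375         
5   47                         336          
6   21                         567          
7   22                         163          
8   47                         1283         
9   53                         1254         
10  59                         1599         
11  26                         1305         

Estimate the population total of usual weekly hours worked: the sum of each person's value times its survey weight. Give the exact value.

440864

Weighted total = 23×1128 + 57×179 + 37×1379 + 49×1375 + 47×336 + 21×567 + 22×163 + 47×1283 + 53×1254 + 59×1599 + 26×1305
  = 440864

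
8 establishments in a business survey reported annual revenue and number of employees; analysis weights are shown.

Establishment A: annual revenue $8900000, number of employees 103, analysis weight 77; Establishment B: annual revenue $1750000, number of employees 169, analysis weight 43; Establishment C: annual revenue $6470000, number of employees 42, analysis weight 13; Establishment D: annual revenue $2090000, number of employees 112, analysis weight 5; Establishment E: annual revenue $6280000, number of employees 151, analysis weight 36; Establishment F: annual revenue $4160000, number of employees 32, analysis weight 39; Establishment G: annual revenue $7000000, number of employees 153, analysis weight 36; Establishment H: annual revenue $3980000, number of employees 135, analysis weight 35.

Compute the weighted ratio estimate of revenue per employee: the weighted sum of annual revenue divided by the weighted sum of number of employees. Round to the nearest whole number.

49208

Σ wᵢ·y = 1634730000
Σ wᵢ·x = 33221
Ratio = 1634730000 / 33221 = 49207.73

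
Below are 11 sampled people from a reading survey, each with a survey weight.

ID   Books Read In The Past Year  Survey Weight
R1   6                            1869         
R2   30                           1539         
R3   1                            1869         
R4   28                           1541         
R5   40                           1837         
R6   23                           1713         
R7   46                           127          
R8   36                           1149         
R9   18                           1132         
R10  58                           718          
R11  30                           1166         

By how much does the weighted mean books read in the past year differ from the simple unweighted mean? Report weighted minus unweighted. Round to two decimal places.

-4.21

Unweighted sum = 6 + 30 + 1 + 28 + 40 + 23 + 46 + 36 + 18 + 58 + 30 = 316
Unweighted mean = 316 / 11 = 28.727273
Weighted sum = 6×1869 + 30×1539 + 1×1869 + 28×1541 + 40×1837 + 23×1713 + 46×127 + 36×1149 + 18×1132 + 58×718 + 30×1166
  = 359486
Sum of weights = 1869 + 1539 + 1869 + 1541 + 1837 + 1713 + 127 + 1149 + 1132 + 718 + 1166 = 14660
Weighted mean = 359486 / 14660 = 24.521555
Difference (weighted minus unweighted) = -4.2057175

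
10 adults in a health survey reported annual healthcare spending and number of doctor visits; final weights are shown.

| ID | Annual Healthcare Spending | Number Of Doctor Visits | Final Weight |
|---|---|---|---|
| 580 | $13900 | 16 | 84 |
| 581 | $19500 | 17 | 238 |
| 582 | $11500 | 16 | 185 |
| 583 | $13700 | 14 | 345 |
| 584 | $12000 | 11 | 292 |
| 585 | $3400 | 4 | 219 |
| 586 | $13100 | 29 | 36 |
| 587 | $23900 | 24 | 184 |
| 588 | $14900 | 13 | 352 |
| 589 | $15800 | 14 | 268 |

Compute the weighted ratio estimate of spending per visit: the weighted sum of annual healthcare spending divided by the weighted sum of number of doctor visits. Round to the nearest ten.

1010

Σ wᵢ·y = 13900×84 + 19500×238 + 11500×185 + 13700×345 + 12000×292 + 3400×219 + 13100×36 + 23900×184 + 14900×352 + 15800×268
  = 1167600 + 4641000 + 2127500 + 4726500 + 3504000 + 744600 + 471600 + 4397600 + 5244800 + 4234400 = 31259600
Σ wᵢ·x = 16×84 + 17×238 + 16×185 + 14×345 + 11×292 + 4×219 + 29×36 + 24×184 + 13×352 + 14×268
  = 1344 + 4046 + 2960 + 4830 + 3212 + 876 + 1044 + 4416 + 4576 + 3752 = 31056
Ratio = 31259600 / 31056 = 1006.5559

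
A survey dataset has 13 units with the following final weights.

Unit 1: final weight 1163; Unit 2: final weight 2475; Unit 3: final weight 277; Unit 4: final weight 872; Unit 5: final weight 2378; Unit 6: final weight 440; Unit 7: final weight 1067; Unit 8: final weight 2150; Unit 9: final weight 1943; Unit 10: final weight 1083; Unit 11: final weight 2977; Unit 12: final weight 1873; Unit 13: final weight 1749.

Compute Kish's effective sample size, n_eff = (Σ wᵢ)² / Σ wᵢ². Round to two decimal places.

Σ wᵢ = 20447
Σ wᵢ² = 40302577
n_eff = 20447² / 40302577 = 418079809 / 40302577 = 10.373525

10.37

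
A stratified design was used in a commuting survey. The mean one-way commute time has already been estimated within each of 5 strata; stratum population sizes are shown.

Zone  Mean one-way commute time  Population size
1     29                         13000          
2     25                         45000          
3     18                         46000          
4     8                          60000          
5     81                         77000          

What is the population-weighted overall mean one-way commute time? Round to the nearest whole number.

38

Σ Nₕ·x̄ₕ = 29×13000 + 25×45000 + 18×46000 + 8×60000 + 81×77000
  = 377000 + 1125000 + 828000 + 480000 + 6237000 = 9047000
Σ Nₕ = 13000 + 45000 + 46000 + 60000 + 77000 = 241000
Overall mean = 9047000 / 241000 = 37.539419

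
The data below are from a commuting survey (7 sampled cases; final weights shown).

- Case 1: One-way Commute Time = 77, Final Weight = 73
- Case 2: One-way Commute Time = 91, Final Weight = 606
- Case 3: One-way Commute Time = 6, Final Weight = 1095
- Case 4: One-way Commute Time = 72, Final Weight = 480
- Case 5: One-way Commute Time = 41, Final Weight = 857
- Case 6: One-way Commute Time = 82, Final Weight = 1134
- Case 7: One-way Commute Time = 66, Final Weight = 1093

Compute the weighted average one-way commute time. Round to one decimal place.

56.6

Weighted sum = 77×73 + 91×606 + 6×1095 + 72×480 + 41×857 + 82×1134 + 66×1093
  = 302160
Sum of weights = 73 + 606 + 1095 + 480 + 857 + 1134 + 1093 = 5338
Weighted mean = 302160 / 5338 = 56.60547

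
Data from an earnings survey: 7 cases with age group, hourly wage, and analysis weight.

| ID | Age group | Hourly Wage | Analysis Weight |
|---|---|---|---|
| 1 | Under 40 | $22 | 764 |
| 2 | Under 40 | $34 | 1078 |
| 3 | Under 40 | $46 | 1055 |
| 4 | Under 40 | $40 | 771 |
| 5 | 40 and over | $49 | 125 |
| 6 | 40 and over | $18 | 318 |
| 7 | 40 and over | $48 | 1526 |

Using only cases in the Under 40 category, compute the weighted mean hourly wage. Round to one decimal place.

36.2

Under 40 rows: 1, 2, 3, 4
Weighted sum = 22×764 + 34×1078 + 46×1055 + 40×771
  = 16808 + 36652 + 48530 + 30840 = 132830
Sum of weights = 3668
Weighted mean = 132830 / 3668 = 36.213195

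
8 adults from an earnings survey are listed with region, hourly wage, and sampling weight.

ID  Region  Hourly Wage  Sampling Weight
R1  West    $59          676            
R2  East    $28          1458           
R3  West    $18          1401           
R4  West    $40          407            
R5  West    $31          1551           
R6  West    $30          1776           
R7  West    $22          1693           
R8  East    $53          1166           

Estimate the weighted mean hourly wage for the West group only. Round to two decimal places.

29.32

West rows: R1, R3, R4, R5, R6, R7
Weighted sum = 219989
Sum of weights = 676 + 1401 + 407 + 1551 + 1776 + 1693 = 7504
Weighted mean = 219989 / 7504 = 29.316231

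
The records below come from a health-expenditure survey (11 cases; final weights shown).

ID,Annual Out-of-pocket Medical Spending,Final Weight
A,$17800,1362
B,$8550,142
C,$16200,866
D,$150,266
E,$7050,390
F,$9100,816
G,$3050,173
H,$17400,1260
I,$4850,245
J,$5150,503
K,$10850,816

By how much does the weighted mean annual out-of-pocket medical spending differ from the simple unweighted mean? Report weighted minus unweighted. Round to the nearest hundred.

Unweighted sum = 17800 + 8550 + 16200 + 150 + 7050 + 9100 + 3050 + 17400 + 4850 + 5150 + 10850 = 100150
Unweighted mean = 100150 / 11 = 9104.5455
Weighted sum = 84785850
Sum of weights = 6839
Weighted mean = 84785850 / 6839 = 12397.405
Difference (weighted minus unweighted) = 3292.8591

3300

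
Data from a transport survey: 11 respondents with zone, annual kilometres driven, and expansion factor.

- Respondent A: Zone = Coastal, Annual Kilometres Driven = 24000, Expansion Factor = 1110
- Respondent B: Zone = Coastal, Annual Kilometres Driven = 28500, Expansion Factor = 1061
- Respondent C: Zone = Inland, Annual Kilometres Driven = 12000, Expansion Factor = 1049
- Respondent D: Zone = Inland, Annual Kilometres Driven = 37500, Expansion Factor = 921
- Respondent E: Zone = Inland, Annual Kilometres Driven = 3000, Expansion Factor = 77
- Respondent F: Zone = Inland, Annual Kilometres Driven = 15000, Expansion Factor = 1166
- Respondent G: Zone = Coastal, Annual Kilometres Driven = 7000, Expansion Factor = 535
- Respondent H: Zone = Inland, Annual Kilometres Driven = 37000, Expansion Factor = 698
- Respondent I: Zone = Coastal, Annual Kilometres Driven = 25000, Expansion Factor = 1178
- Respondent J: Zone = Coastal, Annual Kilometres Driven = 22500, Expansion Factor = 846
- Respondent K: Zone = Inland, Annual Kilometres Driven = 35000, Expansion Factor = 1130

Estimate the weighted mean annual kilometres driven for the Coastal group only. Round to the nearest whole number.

23067

Coastal rows: A, B, G, I, J
Weighted sum = 24000×1110 + 28500×1061 + 7000×535 + 25000×1178 + 22500×846
  = 26640000 + 30238500 + 3745000 + 29450000 + 19035000 = 109108500
Sum of weights = 1110 + 1061 + 535 + 1178 + 846 = 4730
Weighted mean = 109108500 / 4730 = 23067.336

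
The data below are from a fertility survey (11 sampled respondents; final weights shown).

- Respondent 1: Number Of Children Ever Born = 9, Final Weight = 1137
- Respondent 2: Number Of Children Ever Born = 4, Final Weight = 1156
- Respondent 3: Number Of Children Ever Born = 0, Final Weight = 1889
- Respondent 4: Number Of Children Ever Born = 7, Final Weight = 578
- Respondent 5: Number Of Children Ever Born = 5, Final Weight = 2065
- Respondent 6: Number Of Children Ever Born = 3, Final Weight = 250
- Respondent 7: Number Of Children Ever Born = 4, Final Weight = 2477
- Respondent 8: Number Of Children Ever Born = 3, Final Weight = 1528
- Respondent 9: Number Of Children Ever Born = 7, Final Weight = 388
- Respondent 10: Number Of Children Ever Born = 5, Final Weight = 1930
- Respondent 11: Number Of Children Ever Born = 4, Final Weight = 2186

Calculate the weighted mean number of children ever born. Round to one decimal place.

4.2

Weighted sum = 9×1137 + 4×1156 + 0×1889 + 7×578 + 5×2065 + 3×250 + 4×2477 + 3×1528 + 7×388 + 5×1930 + 4×2186
  = 10233 + 4624 + 0 + 4046 + 10325 + 750 + 9908 + 4584 + 2716 + 9650 + 8744 = 65580
Sum of weights = 1137 + 1156 + 1889 + 578 + 2065 + 250 + 2477 + 1528 + 388 + 1930 + 2186 = 15584
Weighted mean = 65580 / 15584 = 4.2081622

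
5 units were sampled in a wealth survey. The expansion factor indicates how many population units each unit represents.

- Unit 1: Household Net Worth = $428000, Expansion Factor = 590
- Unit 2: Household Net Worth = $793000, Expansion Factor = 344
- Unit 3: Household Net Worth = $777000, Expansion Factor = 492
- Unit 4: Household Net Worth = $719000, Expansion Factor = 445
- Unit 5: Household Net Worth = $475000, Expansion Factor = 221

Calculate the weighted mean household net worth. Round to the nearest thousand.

637000

Weighted sum = 1332526000
Sum of weights = 590 + 344 + 492 + 445 + 221 = 2092
Weighted mean = 1332526000 / 2092 = 636962.72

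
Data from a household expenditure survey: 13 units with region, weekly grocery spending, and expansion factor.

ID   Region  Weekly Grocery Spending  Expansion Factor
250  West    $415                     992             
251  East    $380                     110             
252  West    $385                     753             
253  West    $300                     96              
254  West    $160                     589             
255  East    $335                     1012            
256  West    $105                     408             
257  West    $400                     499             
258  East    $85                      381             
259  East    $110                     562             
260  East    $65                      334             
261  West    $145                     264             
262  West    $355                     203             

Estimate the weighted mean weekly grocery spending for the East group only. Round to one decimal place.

207.1

East rows: 251, 255, 258, 259, 260
Weighted sum = 496735
Sum of weights = 110 + 1012 + 381 + 562 + 334 = 2399
Weighted mean = 496735 / 2399 = 207.05919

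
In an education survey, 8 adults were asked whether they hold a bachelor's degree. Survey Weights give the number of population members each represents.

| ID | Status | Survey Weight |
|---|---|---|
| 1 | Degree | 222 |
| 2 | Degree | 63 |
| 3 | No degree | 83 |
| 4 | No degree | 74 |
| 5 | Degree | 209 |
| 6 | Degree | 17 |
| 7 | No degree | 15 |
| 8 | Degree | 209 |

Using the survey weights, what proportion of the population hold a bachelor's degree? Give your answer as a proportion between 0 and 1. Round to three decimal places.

Sum of weights for 'Degree' = 222 + 63 + 209 + 17 + 209 = 720
Total weight = 222 + 63 + 83 + 74 + 209 + 17 + 15 + 209 = 892
Weighted proportion = 720 / 892 = 0.80717489

0.807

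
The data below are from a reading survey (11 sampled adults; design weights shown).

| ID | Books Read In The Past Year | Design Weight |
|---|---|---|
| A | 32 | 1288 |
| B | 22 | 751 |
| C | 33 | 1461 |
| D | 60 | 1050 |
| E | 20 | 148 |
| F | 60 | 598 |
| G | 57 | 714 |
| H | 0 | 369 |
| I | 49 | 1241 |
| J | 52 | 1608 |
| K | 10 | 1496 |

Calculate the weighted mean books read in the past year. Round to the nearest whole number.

38

Weighted sum = 32×1288 + 22×751 + 33×1461 + 60×1050 + 20×148 + 60×598 + 57×714 + 0×369 + 49×1241 + 52×1608 + 10×1496
  = 407874
Sum of weights = 1288 + 751 + 1461 + 1050 + 148 + 598 + 714 + 369 + 1241 + 1608 + 1496 = 10724
Weighted mean = 407874 / 10724 = 38.033756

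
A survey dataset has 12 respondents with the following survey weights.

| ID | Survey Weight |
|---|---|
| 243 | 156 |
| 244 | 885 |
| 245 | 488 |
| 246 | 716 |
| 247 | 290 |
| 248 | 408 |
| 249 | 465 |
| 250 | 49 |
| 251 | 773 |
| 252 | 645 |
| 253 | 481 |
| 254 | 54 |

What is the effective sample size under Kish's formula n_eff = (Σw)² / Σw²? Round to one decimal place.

Σ wᵢ = 156 + 885 + 488 + 716 + 290 + 408 + 465 + 49 + 773 + 645 + 481 + 54 = 5410
Σ wᵢ² = 3275382
n_eff = 5410² / 3275382 = 29268100 / 3275382 = 8.9357821

8.9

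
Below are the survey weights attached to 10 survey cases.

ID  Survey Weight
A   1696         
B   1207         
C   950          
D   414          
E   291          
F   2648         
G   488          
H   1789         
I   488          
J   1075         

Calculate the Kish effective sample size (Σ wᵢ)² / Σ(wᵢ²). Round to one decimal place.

7.0

Σ wᵢ = 1696 + 1207 + 950 + 414 + 291 + 2648 + 488 + 1789 + 488 + 1075 = 11046
Σ wᵢ² = 2876416 + 1456849 + 902500 + 171396 + 84681 + 7011904 + 238144 + 3200521 + 238144 + 1155625 = 17336180
n_eff = 11046² / 17336180 = 122014116 / 17336180 = 7.03812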